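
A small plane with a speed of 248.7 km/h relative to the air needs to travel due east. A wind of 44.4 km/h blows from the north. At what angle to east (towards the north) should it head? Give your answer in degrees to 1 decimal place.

10.3°

The wind pushes perpendicular to the desired track; the heading must have a component into the wind equal to 44.4 km/h: 248.7 sin θ = 44.4.
sin θ = 0.1785, so θ = 10.284°.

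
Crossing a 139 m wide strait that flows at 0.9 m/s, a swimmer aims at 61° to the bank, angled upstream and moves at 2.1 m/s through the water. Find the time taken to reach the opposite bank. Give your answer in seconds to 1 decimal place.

The component of the swimmer's velocity perpendicular to the bank is 2.1 × sin 61° = 1.837 m/s.
Only the cross-stream component determines the crossing time; the current contributes nothing perpendicular to the bank.
Time = 139 / 1.837 = 75.679 s.

75.7 s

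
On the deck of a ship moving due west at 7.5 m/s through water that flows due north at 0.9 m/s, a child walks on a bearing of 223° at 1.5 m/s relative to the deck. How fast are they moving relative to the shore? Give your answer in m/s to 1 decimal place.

In east/north components (m/s): child relative to ship = (-1.023, -1.097); ship relative to water = (-7.500, 0.000); water relative to ground = (0.000, 0.900).
Sum = (-8.523, -0.197) m/s.
Speed = |(-8.523, -0.197)| = 8.525 m/s.

8.5 m/s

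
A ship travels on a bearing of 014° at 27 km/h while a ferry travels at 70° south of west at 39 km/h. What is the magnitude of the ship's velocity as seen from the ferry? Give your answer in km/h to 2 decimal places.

65.91 km/h

Taking east as x and north as y: ship velocity = (6.532, 26.198) km/h; ferry velocity = (-13.339, -36.648) km/h.
Velocity of ship relative to ferry = (6.532, 26.198) − (-13.339, -36.648) = (19.871, 62.846) km/h.
Magnitude = |(19.871, 62.846)| = 65.913 km/h.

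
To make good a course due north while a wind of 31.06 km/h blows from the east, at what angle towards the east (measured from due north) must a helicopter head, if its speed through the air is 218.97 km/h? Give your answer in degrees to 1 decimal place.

The wind pushes perpendicular to the desired track; the heading must have a component into the wind equal to 31.06 km/h: 218.97 sin θ = 31.06.
sin θ = 0.1418, so θ = 8.155°.

8.2°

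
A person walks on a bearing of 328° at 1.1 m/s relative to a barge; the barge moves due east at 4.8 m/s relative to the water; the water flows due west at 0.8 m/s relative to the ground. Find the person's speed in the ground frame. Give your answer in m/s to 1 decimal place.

In east/north components (m/s): person relative to barge = (-0.583, 0.933); barge relative to water = (4.800, 0.000); water relative to ground = (-0.800, 0.000).
Sum = (3.417, 0.933) m/s.
Speed = |(3.417, 0.933)| = 3.542 m/s.

3.5 m/s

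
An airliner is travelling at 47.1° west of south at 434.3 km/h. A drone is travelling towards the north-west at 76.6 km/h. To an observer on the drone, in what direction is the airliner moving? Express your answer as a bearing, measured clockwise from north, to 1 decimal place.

Taking east as x and north as y: airliner velocity = (-318.143, -295.637) km/h; drone velocity = (-54.164, 54.164) km/h.
Velocity of airliner relative to drone = (-318.143, -295.637) − (-54.164, 54.164) = (-263.979, -349.801) km/h.
Bearing = atan2(-263.98, -349.80) = 217.04° clockwise from north.

217.0°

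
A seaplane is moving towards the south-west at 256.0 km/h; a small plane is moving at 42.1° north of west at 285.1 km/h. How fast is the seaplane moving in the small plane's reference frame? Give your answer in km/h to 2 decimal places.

Taking east as x and north as y: seaplane velocity = (-181.019, -181.019) km/h; small plane velocity = (-211.537, 191.139) km/h.
Velocity of seaplane relative to small plane = (-181.019, -181.019) − (-211.537, 191.139) = (30.518, -372.158) km/h.
Magnitude = |(30.518, -372.158)| = 373.407 km/h.

373.41 km/h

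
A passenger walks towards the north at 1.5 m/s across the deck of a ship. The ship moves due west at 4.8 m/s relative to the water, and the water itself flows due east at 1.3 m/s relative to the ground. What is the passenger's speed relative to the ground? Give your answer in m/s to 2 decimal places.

3.81 m/s

In east/north components (m/s): passenger relative to ship = (0.000, 1.500); ship relative to water = (-4.800, 0.000); water relative to ground = (1.300, 0.000).
Sum = (-3.500, 1.500) m/s.
Speed = |(-3.500, 1.500)| = 3.808 m/s.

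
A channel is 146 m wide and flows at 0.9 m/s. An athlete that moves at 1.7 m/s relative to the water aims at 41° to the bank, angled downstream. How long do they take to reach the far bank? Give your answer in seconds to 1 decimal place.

130.9 s

The component of the athlete's velocity perpendicular to the bank is 1.7 × sin 41° = 1.115 m/s.
The current is parallel to the bank, so it does not affect the crossing time.
Time = 146 / 1.115 = 130.906 s.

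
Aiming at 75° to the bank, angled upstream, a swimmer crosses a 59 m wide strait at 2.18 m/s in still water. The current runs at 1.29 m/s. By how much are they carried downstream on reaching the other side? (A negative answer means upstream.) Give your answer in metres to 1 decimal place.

Perpendicular speed = 2.106 m/s; crossing time = 59 / 2.106 = 28.019 s.
Net downstream speed = 0.726 m/s.
Drift = 0.726 × 28.019 = 20.335 m (downstream).

20.3 m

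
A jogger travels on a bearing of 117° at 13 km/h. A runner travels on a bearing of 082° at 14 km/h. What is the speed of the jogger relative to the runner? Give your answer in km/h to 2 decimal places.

8.17 km/h

Taking east as x and north as y: jogger velocity = (11.583, -5.902) km/h; runner velocity = (13.864, 1.948) km/h.
Velocity of jogger relative to runner = (11.583, -5.902) − (13.864, 1.948) = (-2.281, -7.850) km/h.
Magnitude = |(-2.281, -7.850)| = 8.175 km/h.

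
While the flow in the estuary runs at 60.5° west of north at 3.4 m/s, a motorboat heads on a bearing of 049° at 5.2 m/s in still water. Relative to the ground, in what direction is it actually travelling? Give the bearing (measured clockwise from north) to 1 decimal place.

010.7°

Taking east as x and north as y: velocity relative to the water = (3.924, 3.412) m/s; the water relative to ground = (-2.959, 1.674) m/s.
Velocity relative to ground = (3.924, 3.412) + (-2.959, 1.674) = (0.965, 5.086) m/s.
Bearing = atan2(0.97, 5.09) = 10.75° clockwise from north.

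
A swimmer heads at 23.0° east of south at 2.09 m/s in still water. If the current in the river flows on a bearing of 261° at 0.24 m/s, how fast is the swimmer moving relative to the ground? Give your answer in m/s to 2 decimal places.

2.05 m/s

Taking east as x and north as y: velocity relative to the water = (0.817, -1.924) m/s; the water relative to ground = (-0.237, -0.038) m/s.
Velocity relative to ground = (0.817, -1.924) + (-0.237, -0.038) = (0.580, -1.961) m/s.
Speed = |(0.580, -1.961)| = 2.045 m/s.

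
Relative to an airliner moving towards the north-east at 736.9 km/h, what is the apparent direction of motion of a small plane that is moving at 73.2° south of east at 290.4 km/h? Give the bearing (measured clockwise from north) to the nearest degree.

Taking east as x and north as y: small plane velocity = (83.935, -278.006) km/h; airliner velocity = (521.067, 521.067) km/h.
Velocity of small plane relative to airliner = (83.935, -278.006) − (521.067, 521.067) = (-437.132, -799.073) km/h.
Bearing = atan2(-437.13, -799.07) = 208.68° clockwise from north.

209°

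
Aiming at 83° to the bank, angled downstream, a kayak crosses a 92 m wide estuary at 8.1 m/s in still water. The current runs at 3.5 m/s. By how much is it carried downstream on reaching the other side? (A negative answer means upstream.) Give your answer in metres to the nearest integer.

Perpendicular speed = 8.040 m/s; crossing time = 92 / 8.040 = 11.443 s.
Net downstream speed = 4.487 m/s.
Drift = 4.487 × 11.443 = 51.348 m (downstream).

51 m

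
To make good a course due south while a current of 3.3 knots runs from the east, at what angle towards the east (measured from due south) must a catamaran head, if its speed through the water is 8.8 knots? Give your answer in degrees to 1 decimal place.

22.0°

The current pushes perpendicular to the desired track; the heading must have a component into the current equal to 3.3 knots: 8.8 sin θ = 3.3.
sin θ = 0.3750, so θ = 22.024°.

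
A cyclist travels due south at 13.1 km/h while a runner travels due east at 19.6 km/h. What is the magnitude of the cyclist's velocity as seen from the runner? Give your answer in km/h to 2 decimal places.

23.57 km/h

Taking east as x and north as y: cyclist velocity = (0.000, -13.100) km/h; runner velocity = (19.600, 0.000) km/h.
Velocity of cyclist relative to runner = (0.000, -13.100) − (19.600, 0.000) = (-19.600, -13.100) km/h.
Magnitude = |(-19.600, -13.100)| = 23.575 km/h.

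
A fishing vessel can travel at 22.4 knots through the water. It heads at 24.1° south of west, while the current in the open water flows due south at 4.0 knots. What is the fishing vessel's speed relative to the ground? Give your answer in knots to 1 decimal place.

Taking east as x and north as y: velocity relative to the water = (-20.447, -9.147) knots; the water relative to ground = (0.000, -4.000) knots.
Velocity relative to ground = (-20.447, -9.147) + (0.000, -4.000) = (-20.447, -13.147) knots.
Speed = |(-20.447, -13.147)| = 24.309 knots.

24.3 knots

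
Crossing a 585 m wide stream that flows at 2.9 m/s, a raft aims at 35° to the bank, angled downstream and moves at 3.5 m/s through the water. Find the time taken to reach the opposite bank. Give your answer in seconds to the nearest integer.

The component of the raft's velocity perpendicular to the bank is 3.5 × sin 35° = 2.008 m/s.
Only the cross-stream component determines the crossing time; the current contributes nothing perpendicular to the bank.
Time = 585 / 2.008 = 291.405 s.

291 s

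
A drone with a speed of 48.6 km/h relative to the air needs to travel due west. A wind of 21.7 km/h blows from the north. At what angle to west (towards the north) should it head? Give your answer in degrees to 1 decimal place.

26.5°

The wind pushes perpendicular to the desired track; the heading must have a component into the wind equal to 21.7 km/h: 48.6 sin θ = 21.7.
sin θ = 0.4465, so θ = 26.519°.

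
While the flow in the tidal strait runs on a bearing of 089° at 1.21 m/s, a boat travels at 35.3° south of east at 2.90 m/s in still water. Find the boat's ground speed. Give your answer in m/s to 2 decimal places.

Taking east as x and north as y: velocity relative to the water = (2.367, -1.676) m/s; the water relative to ground = (1.210, 0.021) m/s.
Velocity relative to ground = (2.367, -1.676) + (1.210, 0.021) = (3.577, -1.655) m/s.
Speed = |(3.577, -1.655)| = 3.941 m/s.

3.94 m/s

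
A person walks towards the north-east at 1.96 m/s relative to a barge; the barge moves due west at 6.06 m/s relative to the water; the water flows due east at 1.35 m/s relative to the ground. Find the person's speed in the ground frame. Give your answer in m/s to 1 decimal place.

In east/north components (m/s): person relative to barge = (1.386, 1.386); barge relative to water = (-6.060, 0.000); water relative to ground = (1.350, 0.000).
Sum = (-3.324, 1.386) m/s.
Speed = |(-3.324, 1.386)| = 3.601 m/s.

3.6 m/s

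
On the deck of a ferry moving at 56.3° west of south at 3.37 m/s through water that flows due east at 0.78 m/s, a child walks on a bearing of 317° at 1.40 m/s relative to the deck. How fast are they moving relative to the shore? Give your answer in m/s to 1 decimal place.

3.1 m/s

In east/north components (m/s): child relative to ferry = (-0.955, 1.024); ferry relative to water = (-2.804, -1.870); water relative to ground = (0.780, 0.000).
Sum = (-2.978, -0.846) m/s.
Speed = |(-2.978, -0.846)| = 3.096 m/s.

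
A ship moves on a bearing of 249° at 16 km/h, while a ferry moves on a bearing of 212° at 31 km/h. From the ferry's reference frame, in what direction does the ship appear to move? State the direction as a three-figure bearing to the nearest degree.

004°

Taking east as x and north as y: ship velocity = (-14.937, -5.734) km/h; ferry velocity = (-16.427, -26.289) km/h.
Velocity of ship relative to ferry = (-14.937, -5.734) − (-16.427, -26.289) = (1.490, 20.556) km/h.
Bearing = atan2(1.49, 20.56) = 4.15° clockwise from north.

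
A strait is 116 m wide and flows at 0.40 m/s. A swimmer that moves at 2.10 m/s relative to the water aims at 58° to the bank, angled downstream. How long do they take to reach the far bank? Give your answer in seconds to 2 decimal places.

The component of the swimmer's velocity perpendicular to the bank is 2.10 × sin 58° = 1.781 m/s.
Only the cross-stream component determines the crossing time; the current contributes nothing perpendicular to the bank.
Time = 116 / 1.781 = 65.136 s.

65.14 s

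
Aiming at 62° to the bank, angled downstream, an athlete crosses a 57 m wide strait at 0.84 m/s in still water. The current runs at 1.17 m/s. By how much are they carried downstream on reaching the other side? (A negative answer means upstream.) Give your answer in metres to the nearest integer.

Perpendicular speed = 0.742 m/s; crossing time = 57 / 0.742 = 76.853 s.
Net downstream speed = 1.564 m/s.
Drift = 1.564 × 76.853 = 120.225 m (downstream).

120 m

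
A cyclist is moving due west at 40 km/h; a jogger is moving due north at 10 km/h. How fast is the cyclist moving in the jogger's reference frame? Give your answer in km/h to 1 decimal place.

Taking east as x and north as y: cyclist velocity = (-40.000, 0.000) km/h; jogger velocity = (0.000, 10.000) km/h.
Velocity of cyclist relative to jogger = (-40.000, 0.000) − (0.000, 10.000) = (-40.000, -10.000) km/h.
Magnitude = |(-40.000, -10.000)| = 41.231 km/h.

41.2 km/h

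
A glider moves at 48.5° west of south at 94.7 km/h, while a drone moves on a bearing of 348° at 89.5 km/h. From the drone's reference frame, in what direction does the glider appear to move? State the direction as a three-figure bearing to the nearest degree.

Taking east as x and north as y: glider velocity = (-70.926, -62.750) km/h; drone velocity = (-18.608, 87.544) km/h.
Velocity of glider relative to drone = (-70.926, -62.750) − (-18.608, 87.544) = (-52.318, -150.294) km/h.
Bearing = atan2(-52.32, -150.29) = 199.19° clockwise from north.

199°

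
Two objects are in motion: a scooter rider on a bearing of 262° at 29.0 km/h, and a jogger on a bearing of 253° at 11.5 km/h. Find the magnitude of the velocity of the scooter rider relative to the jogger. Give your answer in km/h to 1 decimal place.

Taking east as x and north as y: scooter rider velocity = (-28.718, -4.036) km/h; jogger velocity = (-10.998, -3.362) km/h.
Velocity of scooter rider relative to jogger = (-28.718, -4.036) − (-10.998, -3.362) = (-17.720, -0.674) km/h.
Magnitude = |(-17.720, -0.674)| = 17.733 km/h.

17.7 km/h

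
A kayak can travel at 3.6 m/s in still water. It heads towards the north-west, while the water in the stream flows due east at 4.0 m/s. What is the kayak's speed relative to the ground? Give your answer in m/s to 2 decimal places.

2.93 m/s

Taking east as x and north as y: velocity relative to the water = (-2.546, 2.546) m/s; the water relative to ground = (4.000, 0.000) m/s.
Velocity relative to ground = (-2.546, 2.546) + (4.000, 0.000) = (1.454, 2.546) m/s.
Speed = |(1.454, 2.546)| = 2.932 m/s.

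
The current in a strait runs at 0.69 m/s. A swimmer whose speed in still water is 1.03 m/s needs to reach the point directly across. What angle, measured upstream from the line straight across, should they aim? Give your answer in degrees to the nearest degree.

To cancel the current, the upstream component of the swimmer's velocity must equal the flow: 1.03 sin θ = 0.69.
sin θ = 0.69 / 1.03 = 0.6699.
θ = arcsin(0.6699) = 42.060°.

42°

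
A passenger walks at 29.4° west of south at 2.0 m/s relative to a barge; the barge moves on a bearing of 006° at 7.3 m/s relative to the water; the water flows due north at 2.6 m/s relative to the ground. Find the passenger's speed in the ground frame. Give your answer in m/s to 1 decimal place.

8.1 m/s

In east/north components (m/s): passenger relative to barge = (-0.982, -1.742); barge relative to water = (0.763, 7.260); water relative to ground = (0.000, 2.600).
Sum = (-0.219, 8.118) m/s.
Speed = |(-0.219, 8.118)| = 8.121 m/s.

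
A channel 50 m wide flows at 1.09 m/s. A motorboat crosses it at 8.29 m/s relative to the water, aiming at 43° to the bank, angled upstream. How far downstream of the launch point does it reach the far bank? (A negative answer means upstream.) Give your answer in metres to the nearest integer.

Perpendicular speed = 5.654 m/s; crossing time = 50 / 5.654 = 8.844 s.
Net downstream speed = -4.973 m/s.
Drift = -4.973 × 8.844 = -43.979 m (upstream).

-44 m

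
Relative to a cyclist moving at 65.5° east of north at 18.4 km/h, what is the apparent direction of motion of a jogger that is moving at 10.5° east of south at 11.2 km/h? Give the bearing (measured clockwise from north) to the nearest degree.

218°

Taking east as x and north as y: jogger velocity = (2.041, -11.012) km/h; cyclist velocity = (16.743, 7.630) km/h.
Velocity of jogger relative to cyclist = (2.041, -11.012) − (16.743, 7.630) = (-14.702, -18.643) km/h.
Bearing = atan2(-14.70, -18.64) = 218.26° clockwise from north.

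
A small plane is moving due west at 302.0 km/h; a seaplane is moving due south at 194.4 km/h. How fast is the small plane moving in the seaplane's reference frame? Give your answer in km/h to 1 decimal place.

Taking east as x and north as y: small plane velocity = (-302.000, 0.000) km/h; seaplane velocity = (0.000, -194.400) km/h.
Velocity of small plane relative to seaplane = (-302.000, 0.000) − (0.000, -194.400) = (-302.000, 194.400) km/h.
Magnitude = |(-302.000, 194.400)| = 359.159 km/h.

359.2 km/h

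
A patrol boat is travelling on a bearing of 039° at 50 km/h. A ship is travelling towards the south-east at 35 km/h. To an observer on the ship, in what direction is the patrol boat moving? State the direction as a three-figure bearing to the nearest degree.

006°

Taking east as x and north as y: patrol boat velocity = (31.466, 38.857) km/h; ship velocity = (24.749, -24.749) km/h.
Velocity of patrol boat relative to ship = (31.466, 38.857) − (24.749, -24.749) = (6.717, 63.606) km/h.
Bearing = atan2(6.72, 63.61) = 6.03° clockwise from north.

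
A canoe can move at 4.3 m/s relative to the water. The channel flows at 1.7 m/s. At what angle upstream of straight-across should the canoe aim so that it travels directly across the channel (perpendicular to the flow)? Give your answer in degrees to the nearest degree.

To cancel the current, the upstream component of the canoe's velocity must equal the flow: 4.3 sin θ = 1.7.
sin θ = 1.7 / 4.3 = 0.3953.
θ = arcsin(0.3953) = 23.288°.

23°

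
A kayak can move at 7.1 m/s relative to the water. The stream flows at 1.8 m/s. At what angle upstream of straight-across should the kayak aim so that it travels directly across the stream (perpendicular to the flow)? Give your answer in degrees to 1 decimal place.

To cancel the current, the upstream component of the kayak's velocity must equal the flow: 7.1 sin θ = 1.8.
sin θ = 1.8 / 7.1 = 0.2535.
θ = arcsin(0.2535) = 14.686°.

14.7°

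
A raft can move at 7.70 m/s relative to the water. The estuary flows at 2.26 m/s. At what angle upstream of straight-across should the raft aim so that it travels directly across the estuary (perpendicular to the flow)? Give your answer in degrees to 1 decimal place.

To cancel the current, the upstream component of the raft's velocity must equal the flow: 7.70 sin θ = 2.26.
sin θ = 2.26 / 7.70 = 0.2935.
θ = arcsin(0.2935) = 17.068°.

17.1°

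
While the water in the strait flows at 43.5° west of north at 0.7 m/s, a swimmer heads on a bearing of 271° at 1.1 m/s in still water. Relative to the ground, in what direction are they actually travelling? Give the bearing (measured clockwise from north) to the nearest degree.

288°

Taking east as x and north as y: velocity relative to the water = (-1.100, 0.019) m/s; the water relative to ground = (-0.482, 0.508) m/s.
Velocity relative to ground = (-1.100, 0.019) + (-0.482, 0.508) = (-1.582, 0.527) m/s.
Bearing = atan2(-1.58, 0.53) = 288.43° clockwise from north.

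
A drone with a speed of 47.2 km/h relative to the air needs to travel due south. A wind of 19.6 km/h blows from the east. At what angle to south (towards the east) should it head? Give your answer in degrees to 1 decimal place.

24.5°

The wind pushes perpendicular to the desired track; the heading must have a component into the wind equal to 19.6 km/h: 47.2 sin θ = 19.6.
sin θ = 0.4153, so θ = 24.535°.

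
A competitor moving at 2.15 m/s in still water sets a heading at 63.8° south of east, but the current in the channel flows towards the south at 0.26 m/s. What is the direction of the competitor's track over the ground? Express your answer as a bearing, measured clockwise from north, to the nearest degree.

157°

Taking east as x and north as y: velocity relative to the water = (0.949, -1.929) m/s; the water relative to ground = (0.000, -0.260) m/s.
Velocity relative to ground = (0.949, -1.929) + (0.000, -0.260) = (0.949, -2.189) m/s.
Bearing = atan2(0.95, -2.19) = 156.56° clockwise from north.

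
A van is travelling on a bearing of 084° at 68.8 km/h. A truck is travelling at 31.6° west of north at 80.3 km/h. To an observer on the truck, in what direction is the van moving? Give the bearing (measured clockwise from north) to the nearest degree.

119°

Taking east as x and north as y: van velocity = (68.423, 7.192) km/h; truck velocity = (-42.076, 68.394) km/h.
Velocity of van relative to truck = (68.423, 7.192) − (-42.076, 68.394) = (110.499, -61.202) km/h.
Bearing = atan2(110.50, -61.20) = 118.98° clockwise from north.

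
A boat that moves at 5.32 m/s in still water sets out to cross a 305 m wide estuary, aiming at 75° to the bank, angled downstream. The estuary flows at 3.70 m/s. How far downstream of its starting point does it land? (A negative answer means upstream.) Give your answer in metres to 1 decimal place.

301.3 m

Perpendicular speed = 5.139 m/s; crossing time = 305 / 5.139 = 59.353 s.
Net downstream speed = 5.077 m/s.
Drift = 5.077 × 59.353 = 301.331 m (downstream).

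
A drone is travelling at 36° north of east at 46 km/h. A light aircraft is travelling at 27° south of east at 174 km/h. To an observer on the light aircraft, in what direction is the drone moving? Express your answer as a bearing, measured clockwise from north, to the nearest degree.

Taking east as x and north as y: drone velocity = (37.215, 27.038) km/h; light aircraft velocity = (155.035, -78.994) km/h.
Velocity of drone relative to light aircraft = (37.215, 27.038) − (155.035, -78.994) = (-117.820, 106.032) km/h.
Bearing = atan2(-117.82, 106.03) = 311.99° clockwise from north.

312°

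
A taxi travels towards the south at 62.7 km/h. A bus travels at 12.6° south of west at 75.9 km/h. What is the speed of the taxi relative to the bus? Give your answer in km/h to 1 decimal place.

87.3 km/h

Taking east as x and north as y: taxi velocity = (0.000, -62.700) km/h; bus velocity = (-74.072, -16.557) km/h.
Velocity of taxi relative to bus = (0.000, -62.700) − (-74.072, -16.557) = (74.072, -46.143) km/h.
Magnitude = |(74.072, -46.143)| = 87.269 km/h.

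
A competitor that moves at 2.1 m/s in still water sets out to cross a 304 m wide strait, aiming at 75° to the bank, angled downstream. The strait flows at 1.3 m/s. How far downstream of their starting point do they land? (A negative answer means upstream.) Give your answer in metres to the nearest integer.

Perpendicular speed = 2.028 m/s; crossing time = 304 / 2.028 = 149.869 s.
Net downstream speed = 1.844 m/s.
Drift = 1.844 × 149.869 = 276.286 m (downstream).

276 m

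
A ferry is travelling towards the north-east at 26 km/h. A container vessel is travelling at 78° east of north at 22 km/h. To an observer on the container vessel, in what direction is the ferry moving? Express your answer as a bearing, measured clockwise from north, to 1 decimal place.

Taking east as x and north as y: ferry velocity = (18.385, 18.385) km/h; container vessel velocity = (21.519, 4.574) km/h.
Velocity of ferry relative to container vessel = (18.385, 18.385) − (21.519, 4.574) = (-3.134, 13.811) km/h.
Bearing = atan2(-3.13, 13.81) = 347.21° clockwise from north.

347.2°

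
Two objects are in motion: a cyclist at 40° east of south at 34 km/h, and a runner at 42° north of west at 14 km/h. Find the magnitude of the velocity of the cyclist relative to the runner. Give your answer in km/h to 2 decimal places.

Taking east as x and north as y: cyclist velocity = (21.855, -26.046) km/h; runner velocity = (-10.404, 9.368) km/h.
Velocity of cyclist relative to runner = (21.855, -26.046) − (-10.404, 9.368) = (32.259, -35.413) km/h.
Magnitude = |(32.259, -35.413)| = 47.903 km/h.

47.90 km/h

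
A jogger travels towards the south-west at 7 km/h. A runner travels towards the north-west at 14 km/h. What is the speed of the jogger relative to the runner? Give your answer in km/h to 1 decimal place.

15.7 km/h

Taking east as x and north as y: jogger velocity = (-4.950, -4.950) km/h; runner velocity = (-9.899, 9.899) km/h.
Velocity of jogger relative to runner = (-4.950, -4.950) − (-9.899, 9.899) = (4.950, -14.849) km/h.
Magnitude = |(4.950, -14.849)| = 15.652 km/h.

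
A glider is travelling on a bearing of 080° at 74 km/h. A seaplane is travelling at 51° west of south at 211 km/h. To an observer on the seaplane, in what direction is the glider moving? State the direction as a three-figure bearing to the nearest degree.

Taking east as x and north as y: glider velocity = (72.876, 12.850) km/h; seaplane velocity = (-163.978, -132.787) km/h.
Velocity of glider relative to seaplane = (72.876, 12.850) − (-163.978, -132.787) = (236.854, 145.637) km/h.
Bearing = atan2(236.85, 145.64) = 58.41° clockwise from north.

058°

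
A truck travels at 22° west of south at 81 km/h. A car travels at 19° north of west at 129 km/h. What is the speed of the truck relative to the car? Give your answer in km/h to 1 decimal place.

Taking east as x and north as y: truck velocity = (-30.343, -75.102) km/h; car velocity = (-121.972, 41.998) km/h.
Velocity of truck relative to car = (-30.343, -75.102) − (-121.972, 41.998) = (91.629, -117.100) km/h.
Magnitude = |(91.629, -117.100)| = 148.689 km/h.

148.7 km/h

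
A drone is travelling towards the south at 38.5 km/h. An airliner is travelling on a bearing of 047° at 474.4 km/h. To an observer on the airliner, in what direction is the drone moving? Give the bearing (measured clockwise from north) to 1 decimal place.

223.8°

Taking east as x and north as y: drone velocity = (0.000, -38.500) km/h; airliner velocity = (346.954, 323.540) km/h.
Velocity of drone relative to airliner = (0.000, -38.500) − (346.954, 323.540) = (-346.954, -362.040) km/h.
Bearing = atan2(-346.95, -362.04) = 223.78° clockwise from north.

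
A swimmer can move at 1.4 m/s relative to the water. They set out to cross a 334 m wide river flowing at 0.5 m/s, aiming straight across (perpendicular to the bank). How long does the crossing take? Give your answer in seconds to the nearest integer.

239 s

The component of the swimmer's velocity perpendicular to the bank is 1.4 m/s.
The current is parallel to the bank, so it does not affect the crossing time.
Time = 334 / 1.400 = 238.571 s.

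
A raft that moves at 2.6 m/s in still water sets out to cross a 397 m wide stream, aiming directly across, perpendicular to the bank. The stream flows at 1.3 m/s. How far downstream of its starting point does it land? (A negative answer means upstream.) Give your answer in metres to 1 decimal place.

198.5 m

Perpendicular speed = 2.600 m/s; crossing time = 397 / 2.600 = 152.692 s.
Net downstream speed = 1.300 m/s.
Drift = 1.300 × 152.692 = 198.500 m (downstream).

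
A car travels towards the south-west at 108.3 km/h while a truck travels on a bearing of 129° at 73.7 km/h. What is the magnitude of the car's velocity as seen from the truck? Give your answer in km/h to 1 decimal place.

137.2 km/h

Taking east as x and north as y: car velocity = (-76.580, -76.580) km/h; truck velocity = (57.276, -46.381) km/h.
Velocity of car relative to truck = (-76.580, -76.580) − (57.276, -46.381) = (-133.855, -30.199) km/h.
Magnitude = |(-133.855, -30.199)| = 137.220 km/h.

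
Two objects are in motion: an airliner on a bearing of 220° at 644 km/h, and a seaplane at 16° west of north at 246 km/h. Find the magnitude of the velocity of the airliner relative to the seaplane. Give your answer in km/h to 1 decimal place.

807.7 km/h

Taking east as x and north as y: airliner velocity = (-413.955, -493.333) km/h; seaplane velocity = (-67.807, 236.470) km/h.
Velocity of airliner relative to seaplane = (-413.955, -493.333) − (-67.807, 236.470) = (-346.148, -729.803) km/h.
Magnitude = |(-346.148, -729.803)| = 807.732 km/h.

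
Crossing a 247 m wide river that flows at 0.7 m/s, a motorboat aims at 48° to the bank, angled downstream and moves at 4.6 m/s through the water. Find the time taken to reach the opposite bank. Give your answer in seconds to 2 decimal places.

72.25 s

The component of the motorboat's velocity perpendicular to the bank is 4.6 × sin 48° = 3.418 m/s.
The flow acts along the bank and has no component across it.
Time = 247 / 3.418 = 72.255 s.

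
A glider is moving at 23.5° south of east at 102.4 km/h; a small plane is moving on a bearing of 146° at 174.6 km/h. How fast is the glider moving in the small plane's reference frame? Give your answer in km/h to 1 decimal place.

104.0 km/h

Taking east as x and north as y: glider velocity = (93.907, -40.832) km/h; small plane velocity = (97.635, -144.750) km/h.
Velocity of glider relative to small plane = (93.907, -40.832) − (97.635, -144.750) = (-3.728, 103.918) km/h.
Magnitude = |(-3.728, 103.918)| = 103.985 km/h.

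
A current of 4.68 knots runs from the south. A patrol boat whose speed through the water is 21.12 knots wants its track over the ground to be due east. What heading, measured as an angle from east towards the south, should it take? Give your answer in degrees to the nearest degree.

The current pushes perpendicular to the desired track; the heading must have a component into the current equal to 4.68 knots: 21.12 sin θ = 4.68.
sin θ = 0.2216, so θ = 12.802°.

13°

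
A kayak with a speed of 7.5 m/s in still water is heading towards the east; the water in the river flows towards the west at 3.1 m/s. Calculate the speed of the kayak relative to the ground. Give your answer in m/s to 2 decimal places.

4.40 m/s

Taking east as x and north as y: velocity relative to the water = (7.500, 0.000) m/s; the water relative to ground = (-3.100, 0.000) m/s.
Velocity relative to ground = (7.500, 0.000) + (-3.100, 0.000) = (4.400, 0.000) m/s.
Speed = |(4.400, 0.000)| = 4.400 m/s.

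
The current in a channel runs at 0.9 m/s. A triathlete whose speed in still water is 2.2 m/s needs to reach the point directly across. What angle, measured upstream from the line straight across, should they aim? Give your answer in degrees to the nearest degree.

24°

To cancel the current, the upstream component of the triathlete's velocity must equal the flow: 2.2 sin θ = 0.9.
sin θ = 0.9 / 2.2 = 0.4091.
θ = arcsin(0.4091) = 24.148°.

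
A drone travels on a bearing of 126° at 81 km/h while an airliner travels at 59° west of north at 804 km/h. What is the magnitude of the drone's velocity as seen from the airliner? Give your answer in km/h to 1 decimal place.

Taking east as x and north as y: drone velocity = (65.530, -47.611) km/h; airliner velocity = (-689.163, 414.091) km/h.
Velocity of drone relative to airliner = (65.530, -47.611) − (-689.163, 414.091) = (754.693, -461.701) km/h.
Magnitude = |(754.693, -461.701)| = 884.720 km/h.

884.7 km/h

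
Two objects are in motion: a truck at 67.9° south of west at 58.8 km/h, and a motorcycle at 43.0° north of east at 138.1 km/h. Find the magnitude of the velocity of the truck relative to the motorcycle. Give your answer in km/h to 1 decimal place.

193.0 km/h

Taking east as x and north as y: truck velocity = (-22.122, -54.480) km/h; motorcycle velocity = (101.000, 94.184) km/h.
Velocity of truck relative to motorcycle = (-22.122, -54.480) − (101.000, 94.184) = (-123.122, -148.664) km/h.
Magnitude = |(-123.122, -148.664)| = 193.028 km/h.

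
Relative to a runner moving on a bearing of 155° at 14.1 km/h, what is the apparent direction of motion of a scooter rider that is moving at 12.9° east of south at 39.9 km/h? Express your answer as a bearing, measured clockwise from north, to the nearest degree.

Taking east as x and north as y: scooter rider velocity = (8.908, -38.893) km/h; runner velocity = (5.959, -12.779) km/h.
Velocity of scooter rider relative to runner = (8.908, -38.893) − (5.959, -12.779) = (2.949, -26.114) km/h.
Bearing = atan2(2.95, -26.11) = 173.56° clockwise from north.

174°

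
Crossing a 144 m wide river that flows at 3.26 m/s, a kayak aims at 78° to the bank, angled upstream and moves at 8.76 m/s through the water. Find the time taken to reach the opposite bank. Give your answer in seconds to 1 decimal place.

16.8 s

The component of the kayak's velocity perpendicular to the bank is 8.76 × sin 78° = 8.569 m/s.
The flow acts along the bank and has no component across it.
Time = 144 / 8.569 = 16.806 s.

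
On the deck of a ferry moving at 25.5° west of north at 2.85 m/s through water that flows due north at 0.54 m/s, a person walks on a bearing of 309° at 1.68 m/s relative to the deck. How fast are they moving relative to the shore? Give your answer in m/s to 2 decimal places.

4.88 m/s

In east/north components (m/s): person relative to ferry = (-1.306, 1.057); ferry relative to water = (-1.227, 2.572); water relative to ground = (0.000, 0.540).
Sum = (-2.533, 4.170) m/s.
Speed = |(-2.533, 4.170)| = 4.878 m/s.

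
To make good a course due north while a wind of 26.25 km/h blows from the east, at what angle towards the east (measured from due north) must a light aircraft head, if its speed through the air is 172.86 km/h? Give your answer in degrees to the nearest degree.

9°

The wind pushes perpendicular to the desired track; the heading must have a component into the wind equal to 26.25 km/h: 172.86 sin θ = 26.25.
sin θ = 0.1519, so θ = 8.735°.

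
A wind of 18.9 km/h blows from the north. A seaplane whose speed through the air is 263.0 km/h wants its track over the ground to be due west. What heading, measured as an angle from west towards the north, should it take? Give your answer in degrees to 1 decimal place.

The wind pushes perpendicular to the desired track; the heading must have a component into the wind equal to 18.9 km/h: 263.0 sin θ = 18.9.
sin θ = 0.0719, so θ = 4.121°.

4.1°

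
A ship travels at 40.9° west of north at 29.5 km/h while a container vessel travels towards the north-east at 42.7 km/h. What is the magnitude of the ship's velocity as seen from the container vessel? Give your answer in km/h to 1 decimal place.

50.1 km/h

Taking east as x and north as y: ship velocity = (-19.315, 22.298) km/h; container vessel velocity = (30.193, 30.193) km/h.
Velocity of ship relative to container vessel = (-19.315, 22.298) − (30.193, 30.193) = (-49.508, -7.896) km/h.
Magnitude = |(-49.508, -7.896)| = 50.134 km/h.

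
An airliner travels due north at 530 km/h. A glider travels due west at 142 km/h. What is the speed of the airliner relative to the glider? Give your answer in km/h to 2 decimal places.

Taking east as x and north as y: airliner velocity = (0.000, 530.000) km/h; glider velocity = (-142.000, 0.000) km/h.
Velocity of airliner relative to glider = (0.000, 530.000) − (-142.000, 0.000) = (142.000, 530.000) km/h.
Magnitude = |(142.000, 530.000)| = 548.693 km/h.

548.69 km/h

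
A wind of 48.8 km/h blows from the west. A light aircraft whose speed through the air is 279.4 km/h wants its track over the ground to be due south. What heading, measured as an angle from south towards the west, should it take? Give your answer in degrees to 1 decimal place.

10.1°

The wind pushes perpendicular to the desired track; the heading must have a component into the wind equal to 48.8 km/h: 279.4 sin θ = 48.8.
sin θ = 0.1747, so θ = 10.059°.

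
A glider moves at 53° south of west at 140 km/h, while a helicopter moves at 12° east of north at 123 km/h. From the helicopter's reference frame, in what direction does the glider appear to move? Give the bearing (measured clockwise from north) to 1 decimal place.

205.3°

Taking east as x and north as y: glider velocity = (-84.254, -111.809) km/h; helicopter velocity = (25.573, 120.312) km/h.
Velocity of glider relative to helicopter = (-84.254, -111.809) − (25.573, 120.312) = (-109.827, -232.121) km/h.
Bearing = atan2(-109.83, -232.12) = 205.32° clockwise from north.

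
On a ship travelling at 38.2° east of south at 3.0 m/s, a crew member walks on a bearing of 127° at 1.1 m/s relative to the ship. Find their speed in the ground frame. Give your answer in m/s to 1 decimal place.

Taking east as x and north as y: ship velocity = (1.855, -2.358) m/s; crew member velocity relative to ship = (0.878, -0.662) m/s.
Velocity relative to ground = (1.855, -2.358) + (0.878, -0.662) = (2.734, -3.020) m/s.
Speed = |(2.734, -3.020)| = 4.073 m/s.

4.1 m/s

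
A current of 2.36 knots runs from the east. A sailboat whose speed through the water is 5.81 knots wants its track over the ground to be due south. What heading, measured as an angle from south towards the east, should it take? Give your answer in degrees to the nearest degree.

24°

The current pushes perpendicular to the desired track; the heading must have a component into the current equal to 2.36 knots: 5.81 sin θ = 2.36.
sin θ = 0.4062, so θ = 23.966°.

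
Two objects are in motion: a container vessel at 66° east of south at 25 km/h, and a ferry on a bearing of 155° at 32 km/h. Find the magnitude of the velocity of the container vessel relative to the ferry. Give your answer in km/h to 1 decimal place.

Taking east as x and north as y: container vessel velocity = (22.839, -10.168) km/h; ferry velocity = (13.524, -29.002) km/h.
Velocity of container vessel relative to ferry = (22.839, -10.168) − (13.524, -29.002) = (9.315, 18.833) km/h.
Magnitude = |(9.315, 18.833)| = 21.011 km/h.

21.0 km/h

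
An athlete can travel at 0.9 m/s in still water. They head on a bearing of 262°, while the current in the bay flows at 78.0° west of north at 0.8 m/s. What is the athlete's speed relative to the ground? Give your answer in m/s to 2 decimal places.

Taking east as x and north as y: velocity relative to the water = (-0.891, -0.125) m/s; the water relative to ground = (-0.783, 0.166) m/s.
Velocity relative to ground = (-0.891, -0.125) + (-0.783, 0.166) = (-1.674, 0.041) m/s.
Speed = |(-1.674, 0.041)| = 1.674 m/s.

1.67 m/s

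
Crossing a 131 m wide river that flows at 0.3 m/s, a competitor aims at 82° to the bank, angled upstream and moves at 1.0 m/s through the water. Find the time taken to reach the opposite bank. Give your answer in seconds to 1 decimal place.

132.3 s

The component of the competitor's velocity perpendicular to the bank is 1.0 × sin 82° = 0.990 m/s.
The current is parallel to the bank, so it does not affect the crossing time.
Time = 131 / 0.990 = 132.287 s.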